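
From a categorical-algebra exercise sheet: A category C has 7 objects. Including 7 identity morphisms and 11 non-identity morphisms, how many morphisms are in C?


Each object has an identity morphism, giving 7 identities.
Adding the 11 non-identity morphisms:
Total = 7 + 11 = 18

18


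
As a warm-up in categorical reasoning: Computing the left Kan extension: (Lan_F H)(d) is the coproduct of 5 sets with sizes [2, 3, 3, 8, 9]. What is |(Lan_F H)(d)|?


Pointwise, the left Kan extension (Lan_F H)(d) is the colimit, indexed
by the comma category (F downarrow d), of H composed with the
projection (F downarrow d) -> C. Here that colimit is given
as a coproduct (disjoint union) of sets, so its cardinality is the
sum of the sizes of the summands.
Coproduct of sets with sizes: 2 + 3 + 3 + 8 + 9
= 25

25


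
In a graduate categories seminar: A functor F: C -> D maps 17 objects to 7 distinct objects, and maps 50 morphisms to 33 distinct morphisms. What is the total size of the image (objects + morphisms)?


The image of F consists of distinct objects and distinct morphisms.
|Im(F)| on objects = 7
|Im(F)| on morphisms = 33
Total image cardinality = 7 + 33 = 40

40


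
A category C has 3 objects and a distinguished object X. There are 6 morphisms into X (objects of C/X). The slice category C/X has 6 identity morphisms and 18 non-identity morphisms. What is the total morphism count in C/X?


In the slice category C/X, objects are morphisms to X.
Identity morphisms: 6 (one per object of C/X).
Non-identity morphisms: 18.
Total = 6 + 18 = 24

24


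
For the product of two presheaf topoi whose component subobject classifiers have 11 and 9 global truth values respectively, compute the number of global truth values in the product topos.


In a product of presheaf topoi E_1 x E_2, the subobject classifier
is Omega = Omega_1 x Omega_2 (componentwise), so
|Omega(top)| = |Omega_1(top_1)| * |Omega_2(top_2)|.
= 11 * 9 = 99.

99


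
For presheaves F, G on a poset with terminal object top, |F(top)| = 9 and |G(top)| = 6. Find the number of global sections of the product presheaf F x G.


Global sections of a presheaf on a poset with terminal top satisfy
Gamma(H) ~ H(top). Presheaves admit pointwise products, so
(F x G)(top) = F(top) x G(top) (Cartesian product).
|Gamma(F x G)| = |F(top)| * |G(top)| = 9 * 6 = 54.

54


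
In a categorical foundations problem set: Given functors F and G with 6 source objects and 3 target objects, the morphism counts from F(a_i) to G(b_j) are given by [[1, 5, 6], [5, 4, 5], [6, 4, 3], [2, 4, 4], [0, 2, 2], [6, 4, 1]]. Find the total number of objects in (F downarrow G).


Objects of (F downarrow G) are triples (a, b, h: F(a)->G(b)).
The count equals the sum of all entries in the hom-matrix.
sum(row 0) = 12
sum(row 1) = 14
sum(row 2) = 13
sum(row 3) = 10
sum(row 4) = 4
sum(row 5) = 11
Grand total = 64

64


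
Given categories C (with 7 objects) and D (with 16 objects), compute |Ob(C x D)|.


The product category C x D has objects that are pairs (c, d).
Number of pairs = |Ob(C)| * |Ob(D)| = 7 * 16 = 112

112


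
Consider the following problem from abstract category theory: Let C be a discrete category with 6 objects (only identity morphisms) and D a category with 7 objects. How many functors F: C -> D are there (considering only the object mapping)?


A functor from a discrete category C to D is determined by
where each object maps. Each of the 6 objects of C can map
to any of the 7 objects of D independently.
Number of functors = 7^6 = 117649

117649


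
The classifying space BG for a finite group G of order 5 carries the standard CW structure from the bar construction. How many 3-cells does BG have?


In the bar-construction CW model of BG, the n-cells are indexed by
n-tuples [g_1|...|g_n] of non-identity elements of G (degenerate
simplices with some g_i = e do not contribute cells), so there are
(|G| - 1)^n n-cells.
For dim = 3 with |G| = 5:
cells = (5 - 1)^3 = 4^3 = 64

64


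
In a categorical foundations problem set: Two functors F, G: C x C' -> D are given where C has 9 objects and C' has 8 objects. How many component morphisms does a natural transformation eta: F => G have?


A natural transformation eta: F => G assigns one component morphism per
object of the domain category.
The domain is the product category C x C', so
|Ob(C x C')| = |Ob(C)| * |Ob(C')| = 9 * 8 = 72.
Therefore eta has 72 component morphisms.

72


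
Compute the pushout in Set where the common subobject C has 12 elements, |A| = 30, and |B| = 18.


The pushout A +_C B identifies the images of C in A and B.
|A +_C B| = |A| + |B| - |C| (for injections).
= 30 + 18 - 12 = 36

36


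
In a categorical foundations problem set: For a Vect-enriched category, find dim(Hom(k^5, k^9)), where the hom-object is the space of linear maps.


In Vect-enriched categories, Hom(k^n, k^m) is the space of m x n matrices.
dim(Hom(k^5, k^9)) = 9 * 5 = 45

45


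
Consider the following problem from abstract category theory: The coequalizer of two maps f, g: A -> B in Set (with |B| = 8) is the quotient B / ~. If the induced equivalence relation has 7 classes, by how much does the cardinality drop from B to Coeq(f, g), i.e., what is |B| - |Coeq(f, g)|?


The coequalizer Coeq(f, g) = B / ~ has one element per equivalence class.
|B| = 8, |Coeq(f, g)| = 7.
|B| - |Coeq(f, g)| = 8 - 7 = 1.

1


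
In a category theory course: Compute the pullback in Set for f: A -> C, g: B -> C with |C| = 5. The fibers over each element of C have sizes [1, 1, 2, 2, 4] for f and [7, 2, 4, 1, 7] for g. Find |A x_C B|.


The pullback A x_C B consists of pairs (a, b) with f(a) = g(b).
For each element c in C, the fiber product has |f^-1(c)| * |g^-1(c)| elements.
Summing over C: 1 * 7 + 1 * 2 + 2 * 4 + 2 * 1 + 4 * 7
= 7 + 2 + 8 + 2 + 28 = 47

47


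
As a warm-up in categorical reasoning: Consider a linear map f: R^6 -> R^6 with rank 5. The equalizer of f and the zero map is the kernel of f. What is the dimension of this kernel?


The equalizer of f and the zero map is ker(f).
By the rank-nullity theorem: dim(ker(f)) = dim(domain) - rank(f).
dim(ker(f)) = 6 - 5 = 1

1


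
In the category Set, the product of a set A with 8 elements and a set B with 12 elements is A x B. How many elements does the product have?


In Set, the product A x B is the Cartesian product.
By the universal property, |A x B| = |A| * |B|.
|A x B| = 8 * 12 = 96

96


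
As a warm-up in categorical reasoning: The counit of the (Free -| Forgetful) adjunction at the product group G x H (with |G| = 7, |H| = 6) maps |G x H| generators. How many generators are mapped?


The counit epsilon_K: F(U(K)) -> K of the Free-Forgetful adjunction
maps |K| generators of F(U(K)) into K. For K = G x H (the product group),
|G x H| = |G| * |H|.
Total generators mapped = 7 * 6 = 42.

42


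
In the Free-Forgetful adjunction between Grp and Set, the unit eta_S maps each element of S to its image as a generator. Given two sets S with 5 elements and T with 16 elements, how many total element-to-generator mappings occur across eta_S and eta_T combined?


The unit eta_X: X -> U(F(X)) of the Free-Forgetful adjunction
maps each element of X to a generator of F(X). For X = S + T (disjoint
union in Set), |S + T| = |S| + |T|.
Total mappings = 5 + 16 = 21.

21


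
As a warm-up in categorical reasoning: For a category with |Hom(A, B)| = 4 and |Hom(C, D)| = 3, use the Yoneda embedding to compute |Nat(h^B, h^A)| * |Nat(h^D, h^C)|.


By the Yoneda lemma, Nat(h^B, h^A) is isomorphic to Hom(A, B),
so |Nat(h^B, h^A)| = |Hom(A, B)| and |Nat(h^D, h^C)| = |Hom(C, D)|.
|Hom(A, B)| = 4, |Hom(C, D)| = 3.
|Nat(h^B, h^A) x Nat(h^D, h^C)| = 4 * 3 = 12

12


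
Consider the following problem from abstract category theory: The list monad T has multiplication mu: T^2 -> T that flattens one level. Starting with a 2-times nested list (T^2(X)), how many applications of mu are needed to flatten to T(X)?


Each application of mu: T^2 -> T removes one layer of nesting.
Starting at depth 2 (i.e., T^2(X)), we need to reach T(X).
Number of mu applications = 2 - 1 = 1

1


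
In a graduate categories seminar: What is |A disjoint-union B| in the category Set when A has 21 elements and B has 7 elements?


In Set, the coproduct A + B is the disjoint union.
|A + B| = |A| + |B| = 21 + 7 = 28

28


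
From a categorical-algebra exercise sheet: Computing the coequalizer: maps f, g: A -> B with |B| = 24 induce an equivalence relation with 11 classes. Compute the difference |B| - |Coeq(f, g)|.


The coequalizer Coeq(f, g) = B / ~ has one element per equivalence class.
|B| = 24, |Coeq(f, g)| = 11.
|B| - |Coeq(f, g)| = 24 - 11 = 13.

13


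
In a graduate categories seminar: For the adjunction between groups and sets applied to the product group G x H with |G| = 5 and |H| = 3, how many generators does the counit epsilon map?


The counit epsilon_K: F(U(K)) -> K of the Free-Forgetful adjunction
maps |K| generators of F(U(K)) into K. For K = G x H (the product group),
|G x H| = |G| * |H|.
Total generators mapped = 5 * 3 = 15.

15


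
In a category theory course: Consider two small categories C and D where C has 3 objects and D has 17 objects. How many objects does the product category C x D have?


The product category C x D has objects that are pairs (c, d).
Number of pairs = |Ob(C)| * |Ob(D)| = 3 * 17 = 51

51


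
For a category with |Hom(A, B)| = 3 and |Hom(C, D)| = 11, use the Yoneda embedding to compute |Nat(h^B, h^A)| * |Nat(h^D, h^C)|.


By the Yoneda lemma, Nat(h^B, h^A) is isomorphic to Hom(A, B),
so |Nat(h^B, h^A)| = |Hom(A, B)| and |Nat(h^D, h^C)| = |Hom(C, D)|.
|Hom(A, B)| = 3, |Hom(C, D)| = 11.
|Nat(h^B, h^A) x Nat(h^D, h^C)| = 3 * 11 = 33

33


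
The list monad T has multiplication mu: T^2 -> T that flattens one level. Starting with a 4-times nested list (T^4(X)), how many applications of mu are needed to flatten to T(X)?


Each application of mu: T^2 -> T removes one layer of nesting.
Starting at depth 4 (i.e., T^4(X)), we need to reach T(X).
Number of mu applications = 4 - 1 = 3

3


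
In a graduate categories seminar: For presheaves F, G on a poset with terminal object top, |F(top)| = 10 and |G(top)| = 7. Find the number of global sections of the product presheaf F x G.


Global sections of a presheaf on a poset with terminal top satisfy
Gamma(H) ~ H(top). Presheaves admit pointwise products, so
(F x G)(top) = F(top) x G(top) (Cartesian product).
|Gamma(F x G)| = |F(top)| * |G(top)| = 10 * 7 = 70.

70


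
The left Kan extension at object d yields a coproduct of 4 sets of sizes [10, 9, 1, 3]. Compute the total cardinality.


Pointwise, the left Kan extension (Lan_F H)(d) is the colimit, indexed
by the comma category (F downarrow d), of H composed with the
projection (F downarrow d) -> C. Here that colimit is given
as a coproduct (disjoint union) of sets, so its cardinality is the
sum of the sizes of the summands.
Coproduct of sets with sizes: 10 + 9 + 1 + 3
= 23

23


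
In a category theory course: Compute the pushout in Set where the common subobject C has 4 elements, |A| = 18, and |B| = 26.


The pushout A +_C B identifies the images of C in A and B.
|A +_C B| = |A| + |B| - |C| (for injections).
= 18 + 26 - 4 = 40

40


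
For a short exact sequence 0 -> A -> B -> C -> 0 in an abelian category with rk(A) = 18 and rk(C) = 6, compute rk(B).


For a short exact sequence 0 -> A -> B -> C -> 0,
rank is additive: rank(B) = rank(A) + rank(C).
rank(B) = 18 + 6 = 24

24


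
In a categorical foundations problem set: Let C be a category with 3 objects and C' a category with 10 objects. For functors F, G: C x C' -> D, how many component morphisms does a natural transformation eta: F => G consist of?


A natural transformation eta: F => G assigns one component morphism per
object of the domain category.
The domain is the product category C x C', so
|Ob(C x C')| = |Ob(C)| * |Ob(C')| = 3 * 10 = 30.
Therefore eta has 30 component morphisms.

30


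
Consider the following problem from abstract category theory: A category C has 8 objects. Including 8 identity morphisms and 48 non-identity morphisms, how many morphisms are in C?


Each object has an identity morphism, giving 8 identities.
Adding the 48 non-identity morphisms:
Total = 8 + 48 = 56

56


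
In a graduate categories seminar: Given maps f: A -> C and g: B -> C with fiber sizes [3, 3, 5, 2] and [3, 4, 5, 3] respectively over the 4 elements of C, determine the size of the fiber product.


The pullback A x_C B consists of pairs (a, b) with f(a) = g(b).
For each element c in C, the fiber product has |f^-1(c)| * |g^-1(c)| elements.
Summing over C: 3 * 3 + 3 * 4 + 5 * 5 + 2 * 3
= 9 + 12 + 25 + 6 = 52

52


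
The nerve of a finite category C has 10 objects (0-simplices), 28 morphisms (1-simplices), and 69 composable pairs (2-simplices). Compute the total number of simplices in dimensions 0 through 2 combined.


The 2-skeleton of the nerve N(C) consists of simplices in dimensions 0, 1, 2:
  |N(C)_0| = 10 (objects)
  |N(C)_1| = 28 (morphisms)
  |N(C)_2| = 69 (composable pairs)
Total = 10 + 28 + 69 = 107

107


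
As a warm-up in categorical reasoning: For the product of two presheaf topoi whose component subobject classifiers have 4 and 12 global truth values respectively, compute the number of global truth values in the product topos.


In a product of presheaf topoi E_1 x E_2, the subobject classifier
is Omega = Omega_1 x Omega_2 (componentwise), so
|Omega(top)| = |Omega_1(top_1)| * |Omega_2(top_2)|.
= 4 * 12 = 48.

48


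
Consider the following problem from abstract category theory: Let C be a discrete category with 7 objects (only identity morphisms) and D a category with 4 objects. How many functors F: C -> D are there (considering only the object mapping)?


A functor from a discrete category C to D is determined by
where each object maps. Each of the 7 objects of C can map
to any of the 4 objects of D independently.
Number of functors = 4^7 = 16384

16384


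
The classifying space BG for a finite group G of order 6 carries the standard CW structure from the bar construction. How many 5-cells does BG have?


In the bar-construction CW model of BG, the n-cells are indexed by
n-tuples [g_1|...|g_n] of non-identity elements of G (degenerate
simplices with some g_i = e do not contribute cells), so there are
(|G| - 1)^n n-cells.
For dim = 5 with |G| = 6:
cells = (6 - 1)^5 = 5^5 = 3125

3125


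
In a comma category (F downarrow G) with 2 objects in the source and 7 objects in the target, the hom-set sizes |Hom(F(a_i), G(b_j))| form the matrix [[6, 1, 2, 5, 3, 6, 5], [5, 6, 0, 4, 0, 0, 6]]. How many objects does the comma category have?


Objects of (F downarrow G) are triples (a, b, h: F(a)->G(b)).
The count equals the sum of all entries in the hom-matrix.
sum(row 0) = 28
sum(row 1) = 21
Grand total = 49

49


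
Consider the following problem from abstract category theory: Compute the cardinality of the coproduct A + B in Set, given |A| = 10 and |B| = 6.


In Set, the coproduct A + B is the disjoint union.
|A + B| = |A| + |B| = 10 + 6 = 16

16


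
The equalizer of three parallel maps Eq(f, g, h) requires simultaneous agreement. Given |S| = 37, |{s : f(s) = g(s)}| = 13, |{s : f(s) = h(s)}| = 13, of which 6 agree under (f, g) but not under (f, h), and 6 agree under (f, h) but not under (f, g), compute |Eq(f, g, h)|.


Eq(f, g, h) is the triple-agreement set: points in S where all three
maps take the same value. Using inclusion-exclusion on the pairwise data:
Pair (f, g) agrees on 13 points; pair (f, h) on 13 points.
Points agreeing under (f, g) but not (f, h) = 6; under (f, h) but not (f, g) = 6.
Triple-agreement = agreement-in-(f, g) minus points that agree under (f, g) but not (f, h):
|Eq(f, g, h)| = 13 - 6 = 7
(cross-check via (f, h): 13 - 6 = 7.)

7


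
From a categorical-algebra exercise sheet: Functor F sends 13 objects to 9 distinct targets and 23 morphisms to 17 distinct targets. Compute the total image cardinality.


The image of F consists of distinct objects and distinct morphisms.
|Im(F)| on objects = 9
|Im(F)| on morphisms = 17
Total image cardinality = 9 + 17 = 26

26


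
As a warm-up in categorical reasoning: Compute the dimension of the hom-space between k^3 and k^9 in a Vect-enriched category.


In Vect-enriched categories, Hom(k^n, k^m) is the space of m x n matrices.
dim(Hom(k^3, k^9)) = 9 * 3 = 27

27


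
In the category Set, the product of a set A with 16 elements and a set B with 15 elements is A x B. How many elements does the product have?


In Set, the product A x B is the Cartesian product.
By the universal property, |A x B| = |A| * |B|.
|A x B| = 16 * 15 = 240

240


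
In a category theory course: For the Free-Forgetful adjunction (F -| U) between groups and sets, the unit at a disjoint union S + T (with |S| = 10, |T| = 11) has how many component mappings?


The unit eta_X: X -> U(F(X)) of the Free-Forgetful adjunction
maps each element of X to a generator of F(X). For X = S + T (disjoint
union in Set), |S + T| = |S| + |T|.
Total mappings = 10 + 11 = 21.

21


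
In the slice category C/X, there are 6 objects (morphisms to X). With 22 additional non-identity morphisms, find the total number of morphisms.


In the slice category C/X, objects are morphisms to X.
Identity morphisms: 6 (one per object of C/X).
Non-identity morphisms: 22.
Total = 6 + 22 = 28

28


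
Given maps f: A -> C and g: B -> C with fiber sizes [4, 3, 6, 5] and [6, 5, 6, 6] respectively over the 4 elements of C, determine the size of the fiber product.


The pullback A x_C B consists of pairs (a, b) with f(a) = g(b).
For each element c in C, the fiber product has |f^-1(c)| * |g^-1(c)| elements.
Summing over C: 4 * 6 + 3 * 5 + 6 * 6 + 5 * 6
= 24 + 15 + 36 + 30 = 105

105


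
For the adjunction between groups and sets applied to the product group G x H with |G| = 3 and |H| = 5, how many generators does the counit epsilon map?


The counit epsilon_K: F(U(K)) -> K of the Free-Forgetful adjunction
maps |K| generators of F(U(K)) into K. For K = G x H (the product group),
|G x H| = |G| * |H|.
Total generators mapped = 3 * 5 = 15.

15


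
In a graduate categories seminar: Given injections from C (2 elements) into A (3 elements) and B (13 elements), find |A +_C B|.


The pushout A +_C B identifies the images of C in A and B.
|A +_C B| = |A| + |B| - |C| (for injections).
= 3 + 13 - 2 = 14

14


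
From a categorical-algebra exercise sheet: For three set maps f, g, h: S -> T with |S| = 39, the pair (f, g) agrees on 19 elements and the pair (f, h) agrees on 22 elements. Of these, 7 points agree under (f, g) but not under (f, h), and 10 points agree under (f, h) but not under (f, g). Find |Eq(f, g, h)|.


Eq(f, g, h) is the triple-agreement set: points in S where all three
maps take the same value. Using inclusion-exclusion on the pairwise data:
Pair (f, g) agrees on 19 points; pair (f, h) on 22 points.
Points agreeing under (f, g) but not (f, h) = 7; under (f, h) but not (f, g) = 10.
Triple-agreement = agreement-in-(f, g) minus points that agree under (f, g) but not (f, h):
|Eq(f, g, h)| = 19 - 7 = 12
(cross-check via (f, h): 22 - 10 = 12.)

12


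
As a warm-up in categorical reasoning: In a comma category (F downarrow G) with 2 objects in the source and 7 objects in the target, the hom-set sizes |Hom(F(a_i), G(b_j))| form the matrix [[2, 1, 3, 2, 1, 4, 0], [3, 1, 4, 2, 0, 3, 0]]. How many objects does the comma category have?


Objects of (F downarrow G) are triples (a, b, h: F(a)->G(b)).
The count equals the sum of all entries in the hom-matrix.
sum(row 0) = 13
sum(row 1) = 13
Grand total = 26

26


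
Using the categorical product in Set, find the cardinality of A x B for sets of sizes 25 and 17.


In Set, the product A x B is the Cartesian product.
By the universal property, |A x B| = |A| * |B|.
|A x B| = 25 * 17 = 425

425


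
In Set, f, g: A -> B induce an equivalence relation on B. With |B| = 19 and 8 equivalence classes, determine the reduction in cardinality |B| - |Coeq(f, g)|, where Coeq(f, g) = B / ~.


The coequalizer Coeq(f, g) = B / ~ has one element per equivalence class.
|B| = 19, |Coeq(f, g)| = 8.
|B| - |Coeq(f, g)| = 19 - 8 = 11.

11


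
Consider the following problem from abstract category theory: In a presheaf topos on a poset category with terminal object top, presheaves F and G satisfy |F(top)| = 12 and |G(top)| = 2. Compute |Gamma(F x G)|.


Global sections of a presheaf on a poset with terminal top satisfy
Gamma(H) ~ H(top). Presheaves admit pointwise products, so
(F x G)(top) = F(top) x G(top) (Cartesian product).
|Gamma(F x G)| = |F(top)| * |G(top)| = 12 * 2 = 24.

24


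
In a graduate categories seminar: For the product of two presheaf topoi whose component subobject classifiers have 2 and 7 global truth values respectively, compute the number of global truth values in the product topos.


In a product of presheaf topoi E_1 x E_2, the subobject classifier
is Omega = Omega_1 x Omega_2 (componentwise), so
|Omega(top)| = |Omega_1(top_1)| * |Omega_2(top_2)|.
= 2 * 7 = 14.

14


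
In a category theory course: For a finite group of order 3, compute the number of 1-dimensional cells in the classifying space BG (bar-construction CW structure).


In the bar-construction CW model of BG, the n-cells are indexed by
n-tuples [g_1|...|g_n] of non-identity elements of G (degenerate
simplices with some g_i = e do not contribute cells), so there are
(|G| - 1)^n n-cells.
For dim = 1 with |G| = 3:
cells = (3 - 1)^1 = 2^1 = 2

2


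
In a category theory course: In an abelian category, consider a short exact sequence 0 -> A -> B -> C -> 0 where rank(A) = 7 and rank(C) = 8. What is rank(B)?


For a short exact sequence 0 -> A -> B -> C -> 0,
rank is additive: rank(B) = rank(A) + rank(C).
rank(B) = 7 + 8 = 15

15


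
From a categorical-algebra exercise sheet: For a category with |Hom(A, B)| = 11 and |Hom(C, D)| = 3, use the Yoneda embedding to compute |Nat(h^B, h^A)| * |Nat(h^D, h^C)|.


By the Yoneda lemma, Nat(h^B, h^A) is isomorphic to Hom(A, B),
so |Nat(h^B, h^A)| = |Hom(A, B)| and |Nat(h^D, h^C)| = |Hom(C, D)|.
|Hom(A, B)| = 11, |Hom(C, D)| = 3.
|Nat(h^B, h^A) x Nat(h^D, h^C)| = 11 * 3 = 33

33


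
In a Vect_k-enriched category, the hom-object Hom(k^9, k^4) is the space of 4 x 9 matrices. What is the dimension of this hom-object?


In Vect-enriched categories, Hom(k^n, k^m) is the space of m x n matrices.
dim(Hom(k^9, k^4)) = 4 * 9 = 36

36


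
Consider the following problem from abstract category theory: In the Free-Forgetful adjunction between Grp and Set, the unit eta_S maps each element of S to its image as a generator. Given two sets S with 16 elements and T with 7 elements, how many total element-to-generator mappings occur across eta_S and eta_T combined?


The unit eta_X: X -> U(F(X)) of the Free-Forgetful adjunction
maps each element of X to a generator of F(X). For X = S + T (disjoint
union in Set), |S + T| = |S| + |T|.
Total mappings = 16 + 7 = 23.

23


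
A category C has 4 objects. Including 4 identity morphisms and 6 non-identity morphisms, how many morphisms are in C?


Each object has an identity morphism, giving 4 identities.
Adding the 6 non-identity morphisms:
Total = 4 + 6 = 10

10


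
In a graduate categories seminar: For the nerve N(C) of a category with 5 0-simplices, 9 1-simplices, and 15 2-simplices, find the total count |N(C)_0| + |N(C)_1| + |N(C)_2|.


The 2-skeleton of the nerve N(C) consists of simplices in dimensions 0, 1, 2:
  |N(C)_0| = 5 (objects)
  |N(C)_1| = 9 (morphisms)
  |N(C)_2| = 15 (composable pairs)
Total = 5 + 9 + 15 = 29

29


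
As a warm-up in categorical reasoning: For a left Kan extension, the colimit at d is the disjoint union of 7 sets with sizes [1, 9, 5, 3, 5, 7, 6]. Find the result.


Pointwise, the left Kan extension (Lan_F H)(d) is the colimit, indexed
by the comma category (F downarrow d), of H composed with the
projection (F downarrow d) -> C. Here that colimit is given
as a coproduct (disjoint union) of sets, so its cardinality is the
sum of the sizes of the summands.
Coproduct of sets with sizes: 1 + 9 + 5 + 3 + 5 + 7 + 6
= 36

36


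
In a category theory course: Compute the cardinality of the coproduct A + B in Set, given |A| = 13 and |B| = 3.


In Set, the coproduct A + B is the disjoint union.
|A + B| = |A| + |B| = 13 + 3 = 16

16


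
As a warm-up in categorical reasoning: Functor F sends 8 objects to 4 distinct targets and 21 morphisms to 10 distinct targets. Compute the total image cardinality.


The image of F consists of distinct objects and distinct morphisms.
|Im(F)| on objects = 4
|Im(F)| on morphisms = 10
Total image cardinality = 4 + 10 = 14

14


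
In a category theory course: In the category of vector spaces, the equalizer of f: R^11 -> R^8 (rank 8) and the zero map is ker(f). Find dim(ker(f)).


The equalizer of f and the zero map is ker(f).
By the rank-nullity theorem: dim(ker(f)) = dim(domain) - rank(f).
dim(ker(f)) = 11 - 8 = 3

3


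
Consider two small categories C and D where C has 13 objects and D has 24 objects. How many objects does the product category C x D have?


The product category C x D has objects that are pairs (c, d).
Number of pairs = |Ob(C)| * |Ob(D)| = 13 * 24 = 312

312


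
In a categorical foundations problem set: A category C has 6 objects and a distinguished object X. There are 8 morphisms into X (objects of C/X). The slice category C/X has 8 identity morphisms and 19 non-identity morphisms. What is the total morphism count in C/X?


In the slice category C/X, objects are morphisms to X.
Identity morphisms: 8 (one per object of C/X).
Non-identity morphisms: 19.
Total = 8 + 19 = 27

27


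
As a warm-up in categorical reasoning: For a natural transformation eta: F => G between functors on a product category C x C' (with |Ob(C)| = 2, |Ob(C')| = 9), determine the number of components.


A natural transformation eta: F => G assigns one component morphism per
object of the domain category.
The domain is the product category C x C', so
|Ob(C x C')| = |Ob(C)| * |Ob(C')| = 2 * 9 = 18.
Therefore eta has 18 component morphisms.

18


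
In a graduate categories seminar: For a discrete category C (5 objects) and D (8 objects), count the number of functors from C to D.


A functor from a discrete category C to D is determined by
where each object maps. Each of the 5 objects of C can map
to any of the 8 objects of D independently.
Number of functors = 8^5 = 32768

32768


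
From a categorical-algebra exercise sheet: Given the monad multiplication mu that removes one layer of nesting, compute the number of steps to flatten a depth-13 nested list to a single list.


Each application of mu: T^2 -> T removes one layer of nesting.
Starting at depth 13 (i.e., T^13(X)), we need to reach T(X).
Number of mu applications = 13 - 1 = 12

12


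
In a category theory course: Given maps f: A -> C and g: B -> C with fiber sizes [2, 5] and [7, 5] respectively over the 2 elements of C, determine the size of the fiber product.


The pullback A x_C B consists of pairs (a, b) with f(a) = g(b).
For each element c in C, the fiber product has |f^-1(c)| * |g^-1(c)| elements.
Summing over C: 2 * 7 + 5 * 5
= 14 + 25 = 39

39


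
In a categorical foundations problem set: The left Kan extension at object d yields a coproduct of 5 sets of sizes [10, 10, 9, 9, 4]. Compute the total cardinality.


Pointwise, the left Kan extension (Lan_F H)(d) is the colimit, indexed
by the comma category (F downarrow d), of H composed with the
projection (F downarrow d) -> C. Here that colimit is given
as a coproduct (disjoint union) of sets, so its cardinality is the
sum of the sizes of the summands.
Coproduct of sets with sizes: 10 + 10 + 9 + 9 + 4
= 42

42


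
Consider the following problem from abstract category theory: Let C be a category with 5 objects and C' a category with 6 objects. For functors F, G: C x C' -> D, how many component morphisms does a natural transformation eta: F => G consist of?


A natural transformation eta: F => G assigns one component morphism per
object of the domain category.
The domain is the product category C x C', so
|Ob(C x C')| = |Ob(C)| * |Ob(C')| = 5 * 6 = 30.
Therefore eta has 30 component morphisms.

30


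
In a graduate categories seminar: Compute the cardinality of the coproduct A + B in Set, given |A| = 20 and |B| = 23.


In Set, the coproduct A + B is the disjoint union.
|A + B| = |A| + |B| = 20 + 23 = 43

43


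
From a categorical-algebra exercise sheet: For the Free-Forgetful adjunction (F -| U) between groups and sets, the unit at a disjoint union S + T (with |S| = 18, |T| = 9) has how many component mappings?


The unit eta_X: X -> U(F(X)) of the Free-Forgetful adjunction
maps each element of X to a generator of F(X). For X = S + T (disjoint
union in Set), |S + T| = |S| + |T|.
Total mappings = 18 + 9 = 27.

27


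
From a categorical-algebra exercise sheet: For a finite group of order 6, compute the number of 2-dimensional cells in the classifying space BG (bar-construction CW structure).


In the bar-construction CW model of BG, the n-cells are indexed by
n-tuples [g_1|...|g_n] of non-identity elements of G (degenerate
simplices with some g_i = e do not contribute cells), so there are
(|G| - 1)^n n-cells.
For dim = 2 with |G| = 6:
cells = (6 - 1)^2 = 5^2 = 25

25


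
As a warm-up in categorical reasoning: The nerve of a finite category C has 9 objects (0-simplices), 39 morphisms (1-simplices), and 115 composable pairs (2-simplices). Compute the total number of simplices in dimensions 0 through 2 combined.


The 2-skeleton of the nerve N(C) consists of simplices in dimensions 0, 1, 2:
  |N(C)_0| = 9 (objects)
  |N(C)_1| = 39 (morphisms)
  |N(C)_2| = 115 (composable pairs)
Total = 9 + 39 + 115 = 163

163


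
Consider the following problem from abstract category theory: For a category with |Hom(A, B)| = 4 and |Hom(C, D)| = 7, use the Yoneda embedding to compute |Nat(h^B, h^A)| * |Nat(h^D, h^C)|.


By the Yoneda lemma, Nat(h^B, h^A) is isomorphic to Hom(A, B),
so |Nat(h^B, h^A)| = |Hom(A, B)| and |Nat(h^D, h^C)| = |Hom(C, D)|.
|Hom(A, B)| = 4, |Hom(C, D)| = 7.
|Nat(h^B, h^A) x Nat(h^D, h^C)| = 4 * 7 = 28

28


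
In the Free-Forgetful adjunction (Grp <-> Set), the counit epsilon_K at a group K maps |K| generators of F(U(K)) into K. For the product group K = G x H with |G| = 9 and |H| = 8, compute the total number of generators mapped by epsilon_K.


The counit epsilon_K: F(U(K)) -> K of the Free-Forgetful adjunction
maps |K| generators of F(U(K)) into K. For K = G x H (the product group),
|G x H| = |G| * |H|.
Total generators mapped = 9 * 8 = 72.

72


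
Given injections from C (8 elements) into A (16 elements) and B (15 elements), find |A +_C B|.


The pushout A +_C B identifies the images of C in A and B.
|A +_C B| = |A| + |B| - |C| (for injections).
= 16 + 15 - 8 = 23

23


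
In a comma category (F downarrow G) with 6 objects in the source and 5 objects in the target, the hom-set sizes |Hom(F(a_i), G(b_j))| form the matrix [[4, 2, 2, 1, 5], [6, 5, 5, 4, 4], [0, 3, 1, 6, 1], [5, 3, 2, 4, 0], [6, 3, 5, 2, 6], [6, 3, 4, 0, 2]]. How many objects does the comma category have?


Objects of (F downarrow G) are triples (a, b, h: F(a)->G(b)).
The count equals the sum of all entries in the hom-matrix.
sum(row 0) = 14
sum(row 1) = 24
sum(row 2) = 11
sum(row 3) = 14
sum(row 4) = 22
sum(row 5) = 15
Grand total = 100

100


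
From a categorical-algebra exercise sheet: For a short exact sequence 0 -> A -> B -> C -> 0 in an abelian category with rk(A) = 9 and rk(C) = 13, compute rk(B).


For a short exact sequence 0 -> A -> B -> C -> 0,
rank is additive: rank(B) = rank(A) + rank(C).
rank(B) = 9 + 13 = 22

22


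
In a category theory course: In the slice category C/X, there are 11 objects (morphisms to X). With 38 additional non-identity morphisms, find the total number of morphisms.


In the slice category C/X, objects are morphisms to X.
Identity morphisms: 11 (one per object of C/X).
Non-identity morphisms: 38.
Total = 11 + 38 = 49

49


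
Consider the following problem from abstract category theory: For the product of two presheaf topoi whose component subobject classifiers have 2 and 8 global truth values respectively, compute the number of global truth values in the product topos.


In a product of presheaf topoi E_1 x E_2, the subobject classifier
is Omega = Omega_1 x Omega_2 (componentwise), so
|Omega(top)| = |Omega_1(top_1)| * |Omega_2(top_2)|.
= 2 * 8 = 16.

16


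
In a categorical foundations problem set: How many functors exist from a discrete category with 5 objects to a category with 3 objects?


A functor from a discrete category C to D is determined by
where each object maps. Each of the 5 objects of C can map
to any of the 3 objects of D independently.
Number of functors = 3^5 = 243

243


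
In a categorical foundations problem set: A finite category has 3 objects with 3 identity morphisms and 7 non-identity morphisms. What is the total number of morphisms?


Each object has an identity morphism, giving 3 identities.
Adding the 7 non-identity morphisms:
Total = 3 + 7 = 10

10


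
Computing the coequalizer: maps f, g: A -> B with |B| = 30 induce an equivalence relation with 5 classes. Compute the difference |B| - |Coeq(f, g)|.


The coequalizer Coeq(f, g) = B / ~ has one element per equivalence class.
|B| = 30, |Coeq(f, g)| = 5.
|B| - |Coeq(f, g)| = 30 - 5 = 25.

25


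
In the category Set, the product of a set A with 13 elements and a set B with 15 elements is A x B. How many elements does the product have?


In Set, the product A x B is the Cartesian product.
By the universal property, |A x B| = |A| * |B|.
|A x B| = 13 * 15 = 195

195


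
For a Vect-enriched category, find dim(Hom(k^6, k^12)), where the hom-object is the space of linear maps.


In Vect-enriched categories, Hom(k^n, k^m) is the space of m x n matrices.
dim(Hom(k^6, k^12)) = 12 * 6 = 72

72


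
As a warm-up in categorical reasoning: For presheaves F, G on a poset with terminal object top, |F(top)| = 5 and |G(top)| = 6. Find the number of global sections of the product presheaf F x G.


Global sections of a presheaf on a poset with terminal top satisfy
Gamma(H) ~ H(top). Presheaves admit pointwise products, so
(F x G)(top) = F(top) x G(top) (Cartesian product).
|Gamma(F x G)| = |F(top)| * |G(top)| = 5 * 6 = 30.

30


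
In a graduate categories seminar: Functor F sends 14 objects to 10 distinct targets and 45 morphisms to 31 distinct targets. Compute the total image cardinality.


The image of F consists of distinct objects and distinct morphisms.
|Im(F)| on objects = 10
|Im(F)| on morphisms = 31
Total image cardinality = 10 + 31 = 41

41


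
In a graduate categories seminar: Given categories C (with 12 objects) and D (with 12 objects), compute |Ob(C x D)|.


The product category C x D has objects that are pairs (c, d).
Number of pairs = |Ob(C)| * |Ob(D)| = 12 * 12 = 144

144


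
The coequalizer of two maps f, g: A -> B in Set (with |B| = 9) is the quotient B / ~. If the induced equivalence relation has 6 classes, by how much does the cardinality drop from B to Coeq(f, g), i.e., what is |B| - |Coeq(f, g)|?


The coequalizer Coeq(f, g) = B / ~ has one element per equivalence class.
|B| = 9, |Coeq(f, g)| = 6.
|B| - |Coeq(f, g)| = 9 - 6 = 3.

3


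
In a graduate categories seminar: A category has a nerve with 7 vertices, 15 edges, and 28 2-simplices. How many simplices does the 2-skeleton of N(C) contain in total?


The 2-skeleton of the nerve N(C) consists of simplices in dimensions 0, 1, 2:
  |N(C)_0| = 7 (objects)
  |N(C)_1| = 15 (morphisms)
  |N(C)_2| = 28 (composable pairs)
Total = 7 + 15 + 28 = 50

50


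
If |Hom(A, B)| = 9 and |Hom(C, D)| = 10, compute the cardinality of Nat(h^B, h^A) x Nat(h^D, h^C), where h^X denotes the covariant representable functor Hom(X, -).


By the Yoneda lemma, Nat(h^B, h^A) is isomorphic to Hom(A, B),
so |Nat(h^B, h^A)| = |Hom(A, B)| and |Nat(h^D, h^C)| = |Hom(C, D)|.
|Hom(A, B)| = 9, |Hom(C, D)| = 10.
|Nat(h^B, h^A) x Nat(h^D, h^C)| = 9 * 10 = 90

90


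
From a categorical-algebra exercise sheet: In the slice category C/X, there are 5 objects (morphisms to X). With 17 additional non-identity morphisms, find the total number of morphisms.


In the slice category C/X, objects are morphisms to X.
Identity morphisms: 5 (one per object of C/X).
Non-identity morphisms: 17.
Total = 5 + 17 = 22

22


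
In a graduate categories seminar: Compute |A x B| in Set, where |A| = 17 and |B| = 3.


In Set, the product A x B is the Cartesian product.
By the universal property, |A x B| = |A| * |B|.
|A x B| = 17 * 3 = 51

51


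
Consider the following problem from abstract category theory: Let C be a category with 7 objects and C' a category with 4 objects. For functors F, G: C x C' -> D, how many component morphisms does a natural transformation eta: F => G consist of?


A natural transformation eta: F => G assigns one component morphism per
object of the domain category.
The domain is the product category C x C', so
|Ob(C x C')| = |Ob(C)| * |Ob(C')| = 7 * 4 = 28.
Therefore eta has 28 component morphisms.

28


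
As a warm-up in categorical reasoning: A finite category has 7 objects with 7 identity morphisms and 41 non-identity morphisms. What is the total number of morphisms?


Each object has an identity morphism, giving 7 identities.
Adding the 41 non-identity morphisms:
Total = 7 + 41 = 48

48


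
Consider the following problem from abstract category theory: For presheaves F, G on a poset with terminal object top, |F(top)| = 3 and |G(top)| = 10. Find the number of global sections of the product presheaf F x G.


Global sections of a presheaf on a poset with terminal top satisfy
Gamma(H) ~ H(top). Presheaves admit pointwise products, so
(F x G)(top) = F(top) x G(top) (Cartesian product).
|Gamma(F x G)| = |F(top)| * |G(top)| = 3 * 10 = 30.

30


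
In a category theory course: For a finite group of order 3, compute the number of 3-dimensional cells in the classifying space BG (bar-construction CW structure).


In the bar-construction CW model of BG, the n-cells are indexed by
n-tuples [g_1|...|g_n] of non-identity elements of G (degenerate
simplices with some g_i = e do not contribute cells), so there are
(|G| - 1)^n n-cells.
For dim = 3 with |G| = 3:
cells = (3 - 1)^3 = 2^3 = 8

8


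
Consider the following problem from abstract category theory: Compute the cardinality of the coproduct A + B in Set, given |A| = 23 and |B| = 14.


In Set, the coproduct A + B is the disjoint union.
|A + B| = |A| + |B| = 23 + 14 = 37

37


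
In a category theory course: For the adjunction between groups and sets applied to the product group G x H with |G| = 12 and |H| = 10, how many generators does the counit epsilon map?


The counit epsilon_K: F(U(K)) -> K of the Free-Forgetful adjunction
maps |K| generators of F(U(K)) into K. For K = G x H (the product group),
|G x H| = |G| * |H|.
Total generators mapped = 12 * 10 = 120.

120


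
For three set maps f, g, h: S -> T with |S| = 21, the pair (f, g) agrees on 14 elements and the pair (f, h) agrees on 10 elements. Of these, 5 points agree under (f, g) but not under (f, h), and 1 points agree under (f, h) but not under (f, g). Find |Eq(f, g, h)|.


Eq(f, g, h) is the triple-agreement set: points in S where all three
maps take the same value. Using inclusion-exclusion on the pairwise data:
Pair (f, g) agrees on 14 points; pair (f, h) on 10 points.
Points agreeing under (f, g) but not (f, h) = 5; under (f, h) but not (f, g) = 1.
Triple-agreement = agreement-in-(f, g) minus points that agree under (f, g) but not (f, h):
|Eq(f, g, h)| = 14 - 5 = 9
(cross-check via (f, h): 10 - 1 = 9.)

9


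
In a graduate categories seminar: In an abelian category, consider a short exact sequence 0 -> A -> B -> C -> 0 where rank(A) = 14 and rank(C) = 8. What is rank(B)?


For a short exact sequence 0 -> A -> B -> C -> 0,
rank is additive: rank(B) = rank(A) + rank(C).
rank(B) = 14 + 8 = 22

22
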